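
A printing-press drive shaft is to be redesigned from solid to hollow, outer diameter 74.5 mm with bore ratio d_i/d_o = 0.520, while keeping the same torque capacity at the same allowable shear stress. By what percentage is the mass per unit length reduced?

Equal τ_max and T ⇒ the solid shaft needs d_s³ = d_o³(1−k⁴), so d_s = 74.5·(1−0.520⁴)^(1/3) = 72.64 mm.
Area ratio A_h/A_s = d_o²(1−k²)/d_s² = (1−k²)/(1−k⁴)^(2/3) = 0.7675.
Mass saving = 1 − 0.7675 = 23.3 %.

23.3 %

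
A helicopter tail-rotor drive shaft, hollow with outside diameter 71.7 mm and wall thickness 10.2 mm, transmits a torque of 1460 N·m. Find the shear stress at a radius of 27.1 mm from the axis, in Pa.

2.07e7 Pa

J = π(d_o⁴ − d_i⁴)/32 = π(0.0717⁴ − 0.0513⁴)/32 = 1.915×10^-6 m⁴.
Shear stress varies linearly with radius: τ = T·r/J = 1460 × 0.0271 / 1.915×10^-6 = 2.066×10^7 Pa.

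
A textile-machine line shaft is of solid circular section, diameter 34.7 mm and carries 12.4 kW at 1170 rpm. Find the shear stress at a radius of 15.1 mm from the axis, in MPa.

ω = 2π·1170/60 = 122.5 rad/s, so T = P/ω = 12.4×10³ / 122.5 = 101.2 N·m.
J = πd⁴/32 = π(0.0347)⁴/32 = 1.423×10^-7 m⁴.
Shear stress varies linearly with radius: τ = T·r/J = 101.2 × 0.0151 / 1.423×10^-7 = 1.074×10^7 Pa.

10.7 MPa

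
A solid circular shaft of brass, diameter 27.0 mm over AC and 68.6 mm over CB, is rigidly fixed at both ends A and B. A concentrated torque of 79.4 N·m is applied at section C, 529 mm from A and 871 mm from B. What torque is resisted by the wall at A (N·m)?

Compatibility: T_A·a/J_AC = T_B·b/J_CB with T_A + T_B = T₀.
J_AC = 5.22×10^-8 m⁴, J_CB = 2.17×10^-6 m⁴, so T_A = T₀·(J_AC/a)/((J_AC/a)+(J_CB/b)) = 3.018 N·m, T_B = 76.38 N·m.

3.02 N·m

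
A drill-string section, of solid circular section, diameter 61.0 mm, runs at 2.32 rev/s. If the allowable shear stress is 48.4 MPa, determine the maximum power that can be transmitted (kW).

31.4 kW

J = πd⁴/32 = π(0.0610)⁴/32 = 1.359×10^-6 m⁴.
T_max = τ_allow·J/r = 4.84×10^7 × 1.359×10^-6 / 0.0305 = 2157 N·m.
ω = 2π·2.32 = 14.58 rad/s, so P_max = T_max·ω = 3.144×10^4 W.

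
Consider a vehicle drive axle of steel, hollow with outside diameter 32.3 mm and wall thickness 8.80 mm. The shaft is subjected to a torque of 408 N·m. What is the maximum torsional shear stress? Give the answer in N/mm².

64.4 N/mm²

J = π(d_o⁴ − d_i⁴)/32 = π(0.0323⁴ − 0.0147⁴)/32 = 1.023×10^-7 m⁴.
τ_max = T·r/J = 408.0 × 0.0161 / 1.023×10^-7 = 6.443×10^7 Pa.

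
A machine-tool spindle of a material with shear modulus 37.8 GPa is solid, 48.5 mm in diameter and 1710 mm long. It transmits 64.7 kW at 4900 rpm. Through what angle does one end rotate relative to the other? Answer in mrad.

ω = 2π·4900/60 = 513.1 rad/s, so T = P/ω = 64.7×10³ / 513.1 = 126.1 N·m.
J = πd⁴/32 = π(0.0485)⁴/32 = 5.432×10^-7 m⁴.
θ = T·L/(G·J) = 126.1 × 1.71 / (37.8×10⁹ × 5.432×10^-7) = 0.01050 rad.

10.5 mrad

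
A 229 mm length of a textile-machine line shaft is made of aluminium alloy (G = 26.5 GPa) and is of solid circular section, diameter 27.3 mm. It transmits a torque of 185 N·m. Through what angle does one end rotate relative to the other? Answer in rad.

0.0293 rad

J = πd⁴/32 = π(0.0273)⁴/32 = 5.453×10^-8 m⁴.
θ = T·L/(G·J) = 185.0 × 0.229 / (26.5×10⁹ × 5.453×10^-8) = 0.02932 rad.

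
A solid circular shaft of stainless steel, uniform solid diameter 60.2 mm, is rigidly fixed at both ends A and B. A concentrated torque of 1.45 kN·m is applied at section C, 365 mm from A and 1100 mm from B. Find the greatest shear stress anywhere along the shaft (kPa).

25400 kPa

With uniform GJ and both ends fixed, compatibility θ_AC = θ_CB gives T_A·a = T_B·b, together with T_A + T_B = T₀.
T_A = T₀·b/(a+b) = 1450·1100/1465 = 1089 N·m; T_B = 361.3 N·m.
τ in each portion: τ_AC = 2.54×10^7 Pa, τ_CB = 8.43×10^6 Pa; maximum is in AC.
τ_max = T_AC·r/J = 1089·0.0301/1.29×10^-6 = 2.542×10^7 Pa.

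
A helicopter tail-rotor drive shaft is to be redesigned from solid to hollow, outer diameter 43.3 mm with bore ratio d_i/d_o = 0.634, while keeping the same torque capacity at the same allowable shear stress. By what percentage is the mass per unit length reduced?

32.7 %

Equal τ_max and T ⇒ the solid shaft needs d_s³ = d_o³(1−k⁴), so d_s = 43.3·(1−0.634⁴)^(1/3) = 40.83 mm.
Area ratio A_h/A_s = d_o²(1−k²)/d_s² = (1−k²)/(1−k⁴)^(2/3) = 0.6726.
Mass saving = 1 − 0.6726 = 32.7 %.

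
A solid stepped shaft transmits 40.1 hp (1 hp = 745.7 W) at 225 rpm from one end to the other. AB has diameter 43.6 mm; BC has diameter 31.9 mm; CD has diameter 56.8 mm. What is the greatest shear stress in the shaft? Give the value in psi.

ω = 2π·225/60 = 23.56 rad/s, so T = P/ω = 40.1×745.7 / 23.56 = 1269 N·m.
Under the same torque, τ_max = 16T/(πd³) is largest where d is smallest — segment BC (d = 31.9 mm).
τ_max = 16·1269/(π·(0.0319)³) = 1.991×10^8 Pa.

28900 psi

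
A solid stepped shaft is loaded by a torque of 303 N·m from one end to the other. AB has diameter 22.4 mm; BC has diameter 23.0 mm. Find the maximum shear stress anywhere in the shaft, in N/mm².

Under the same torque, τ_max = 16T/(πd³) is largest where d is smallest — segment AB (d = 22.4 mm).
τ_max = 16·303.0/(π·(0.0224)³) = 1.373×10^8 Pa.

137 N/mm²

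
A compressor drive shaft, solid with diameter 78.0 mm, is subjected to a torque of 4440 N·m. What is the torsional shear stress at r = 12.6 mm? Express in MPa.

15.4 MPa

J = πd⁴/32 = π(0.0780)⁴/32 = 3.634×10^-6 m⁴.
Shear stress varies linearly with radius: τ = T·r/J = 4440 × 0.0126 / 3.634×10^-6 = 1.539×10^7 Pa.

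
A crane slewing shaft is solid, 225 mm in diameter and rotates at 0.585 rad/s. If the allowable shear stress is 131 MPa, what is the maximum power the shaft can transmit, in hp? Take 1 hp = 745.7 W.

J = πd⁴/32 = π(0.225)⁴/32 = 2.516×10^-4 m⁴.
T_max = τ_allow·J/r = 1.31×10^8 × 2.516×10^-4 / 0.113 = 293000 N·m.
ω = 0.585 rad/s, so P_max = T_max·ω = 1.714×10^5 W.

230 hp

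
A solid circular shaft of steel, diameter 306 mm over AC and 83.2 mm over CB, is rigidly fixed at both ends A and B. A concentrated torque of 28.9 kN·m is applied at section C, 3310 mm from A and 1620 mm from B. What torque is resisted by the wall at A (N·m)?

Compatibility: T_A·a/J_AC = T_B·b/J_CB with T_A + T_B = T₀.
J_AC = 8.61×10^-4 m⁴, J_CB = 4.70×10^-6 m⁴, so T_A = T₀·(J_AC/a)/((J_AC/a)+(J_CB/b)) = 28580 N·m, T_B = 319.2 N·m.

28600 N·m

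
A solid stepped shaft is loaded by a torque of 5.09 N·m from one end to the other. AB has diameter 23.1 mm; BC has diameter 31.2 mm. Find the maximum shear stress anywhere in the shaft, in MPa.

2.10 MPa

Under the same torque, τ_max = 16T/(πd³) is largest where d is smallest — segment AB (d = 23.1 mm).
τ_max = 16·5.090/(π·(0.0231)³) = 2.103×10^6 Pa.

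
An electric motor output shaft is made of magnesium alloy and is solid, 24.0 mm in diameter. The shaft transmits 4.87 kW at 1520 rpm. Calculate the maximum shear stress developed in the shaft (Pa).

1.13e7 Pa

ω = 2π·1520/60 = 159.2 rad/s, so T = P/ω = 4.87×10³ / 159.2 = 30.60 N·m.
J = πd⁴/32 = π(0.0240)⁴/32 = 3.257×10^-8 m⁴.
τ_max = T·r/J = 30.60 × 0.0120 / 3.257×10^-8 = 1.127×10^7 Pa.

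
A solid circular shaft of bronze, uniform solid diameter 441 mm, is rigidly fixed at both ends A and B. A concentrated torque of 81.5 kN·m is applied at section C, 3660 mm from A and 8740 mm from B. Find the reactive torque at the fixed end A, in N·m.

With uniform GJ and both ends fixed, compatibility θ_AC = θ_CB gives T_A·a = T_B·b, together with T_A + T_B = T₀.
T_A = T₀·b/(a+b) = 81500·8740/12400 = 57440 N·m; T_B = 24060 N·m.

57400 N·m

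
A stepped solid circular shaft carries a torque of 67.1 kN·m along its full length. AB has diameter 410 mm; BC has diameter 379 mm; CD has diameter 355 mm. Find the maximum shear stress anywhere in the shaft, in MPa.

7.64 MPa

Under the same torque, τ_max = 16T/(πd³) is largest where d is smallest — segment CD (d = 355 mm).
τ_max = 16·67100/(π·(0.355)³) = 7.638×10^6 Pa.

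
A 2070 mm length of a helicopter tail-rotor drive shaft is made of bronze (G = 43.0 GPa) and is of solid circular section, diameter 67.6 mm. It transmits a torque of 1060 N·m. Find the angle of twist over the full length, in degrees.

J = πd⁴/32 = π(0.0676)⁴/32 = 2.050×10^-6 m⁴.
θ = T·L/(G·J) = 1060 × 2.07 / (43.0×10⁹ × 2.050×10^-6) = 0.02489 rad.

1.43°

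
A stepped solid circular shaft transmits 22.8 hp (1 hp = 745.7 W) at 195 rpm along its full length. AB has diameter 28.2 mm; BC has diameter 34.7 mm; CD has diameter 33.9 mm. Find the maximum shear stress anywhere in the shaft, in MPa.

ω = 2π·195/60 = 20.42 rad/s, so T = P/ω = 22.8×745.7 / 20.42 = 832.6 N·m.
Under the same torque, τ_max = 16T/(πd³) is largest where d is smallest — segment AB (d = 28.2 mm).
τ_max = 16·832.6/(π·(0.0282)³) = 1.891×10^8 Pa.

189 MPa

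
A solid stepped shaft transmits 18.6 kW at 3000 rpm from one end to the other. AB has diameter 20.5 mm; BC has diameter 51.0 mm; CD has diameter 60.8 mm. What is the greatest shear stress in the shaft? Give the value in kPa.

ω = 2π·3000/60 = 314.2 rad/s, so T = P/ω = 18.6×10³ / 314.2 = 59.21 N·m.
Under the same torque, τ_max = 16T/(πd³) is largest where d is smallest — segment AB (d = 20.5 mm).
τ_max = 16·59.21/(π·(0.0205)³) = 3.500×10^7 Pa.

35000 kPa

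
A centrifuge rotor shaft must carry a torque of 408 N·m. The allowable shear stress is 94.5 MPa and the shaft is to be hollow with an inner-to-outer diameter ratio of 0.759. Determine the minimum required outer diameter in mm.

32.0 mm

For a hollow shaft with d_i/d_o = 0.759: τ_max = 16T/(π d_o³ (1−k⁴)), so d_o = [16T/(π τ_allow (1−k⁴))]^(1/3) = [16·408.0/(π·9.45×10^7·0.6681)]^(1/3) = 0.03205 m.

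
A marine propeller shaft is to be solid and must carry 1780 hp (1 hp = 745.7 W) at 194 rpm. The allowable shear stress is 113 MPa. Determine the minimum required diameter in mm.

143 mm

ω = 2π·194/60 = 20.32 rad/s, so T = P/ω = 1780×745.7 / 20.32 = 65340 N·m.
For a solid shaft τ_max = 16T/(πd³), so d = (16T/(π τ_allow))^(1/3) = (16·65340/(π·1.13×10^8))^(1/3) = 0.1433 m.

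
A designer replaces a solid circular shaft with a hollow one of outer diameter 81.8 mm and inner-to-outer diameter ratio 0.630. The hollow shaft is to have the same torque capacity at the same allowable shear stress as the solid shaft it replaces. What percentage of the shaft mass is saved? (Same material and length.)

Equal τ_max and T ⇒ the solid shaft needs d_s³ = d_o³(1−k⁴), so d_s = 81.8·(1−0.630⁴)^(1/3) = 77.26 mm.
Area ratio A_h/A_s = d_o²(1−k²)/d_s² = (1−k²)/(1−k⁴)^(2/3) = 0.6761.
Mass saving = 1 − 0.6761 = 32.4 %.

32.4 %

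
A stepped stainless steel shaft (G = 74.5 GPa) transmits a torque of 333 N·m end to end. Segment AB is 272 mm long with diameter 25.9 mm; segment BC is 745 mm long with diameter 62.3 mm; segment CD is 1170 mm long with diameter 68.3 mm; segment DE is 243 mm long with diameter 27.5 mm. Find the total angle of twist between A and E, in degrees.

J_AB = π(0.0259)⁴/32 = 4.42×10^-8 m⁴; J_BC = π(0.0623)⁴/32 = 1.48×10^-6 m⁴; J_CD = π(0.0683)⁴/32 = 2.14×10^-6 m⁴; J_DE = π(0.0275)⁴/32 = 5.61×10^-8 m⁴.
θ = (T/G)·Σ L_i/J_i = (333.0/74.5×10⁹)·(0.272/4.42×10^-8 + 0.745/1.48×10^-6 + 1.17/2.14×10^-6 + 0.243/5.61×10^-8) = 0.05156 rad.

2.95°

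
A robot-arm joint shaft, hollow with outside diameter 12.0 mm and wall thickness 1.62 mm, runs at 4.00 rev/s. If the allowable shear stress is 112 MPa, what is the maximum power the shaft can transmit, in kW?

J = π(d_o⁴ − d_i⁴)/32 = π(0.0120⁴ − 0.00876⁴)/32 = 1.458×10^-9 m⁴.
T_max = τ_allow·J/r = 1.12×10^8 × 1.458×10^-9 / 0.00600 = 27.21 N·m.
ω = 2π·4.00 = 25.13 rad/s, so P_max = T_max·ω = 683.8 W.

0.684 kW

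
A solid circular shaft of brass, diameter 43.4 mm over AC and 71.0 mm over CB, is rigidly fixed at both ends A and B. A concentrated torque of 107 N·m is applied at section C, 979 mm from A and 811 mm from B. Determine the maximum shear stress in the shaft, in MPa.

1.36 MPa

Compatibility: T_A·a/J_AC = T_B·b/J_CB with T_A + T_B = T₀.
J_AC = 3.48×10^-7 m⁴, J_CB = 2.49×10^-6 m⁴, so T_A = T₀·(J_AC/a)/((J_AC/a)+(J_CB/b)) = 11.09 N·m, T_B = 95.91 N·m.
τ in each portion: τ_AC = 6.91×10^5 Pa, τ_CB = 1.36×10^6 Pa; maximum is in CB.
τ_max = T_CB·r/J = 95.91·0.0355/2.49×10^-6 = 1.365×10^6 Pa.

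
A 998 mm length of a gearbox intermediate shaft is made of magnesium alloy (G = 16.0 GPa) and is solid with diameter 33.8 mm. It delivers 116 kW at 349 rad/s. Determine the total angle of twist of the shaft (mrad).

ω = 349 rad/s, so T = P/ω = 116×10³ / 349.0 = 332.4 N·m.
J = πd⁴/32 = π(0.0338)⁴/32 = 1.281×10^-7 m⁴.
θ = T·L/(G·J) = 332.4 × 0.998 / (16.0×10⁹ × 1.281×10^-7) = 0.1618 rad.

162 mrad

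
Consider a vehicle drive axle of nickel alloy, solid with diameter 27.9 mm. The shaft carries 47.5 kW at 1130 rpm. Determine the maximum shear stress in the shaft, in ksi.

13.7 ksi

ω = 2π·1130/60 = 118.3 rad/s, so T = P/ω = 47.5×10³ / 118.3 = 401.4 N·m.
J = πd⁴/32 = π(0.0279)⁴/32 = 5.949×10^-8 m⁴.
τ_max = T·r/J = 401.4 × 0.0139 / 5.949×10^-8 = 9.413×10^7 Pa.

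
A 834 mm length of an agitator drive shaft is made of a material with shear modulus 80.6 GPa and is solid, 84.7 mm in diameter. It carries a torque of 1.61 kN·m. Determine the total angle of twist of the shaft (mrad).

3.30 mrad

J = πd⁴/32 = π(0.0847)⁴/32 = 5.053×10^-6 m⁴.
θ = T·L/(G·J) = 1610 × 0.834 / (80.6×10⁹ × 5.053×10^-6) = 3.297×10^-3 rad.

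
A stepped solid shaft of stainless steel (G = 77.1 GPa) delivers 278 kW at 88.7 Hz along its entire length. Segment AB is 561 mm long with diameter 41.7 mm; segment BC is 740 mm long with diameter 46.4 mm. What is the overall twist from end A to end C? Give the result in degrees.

1.30°

ω = 2π·88.7 = 557.3 rad/s, so T = P/ω = 278×10³ / 557.3 = 498.8 N·m.
J_AB = π(0.0417)⁴/32 = 2.97×10^-7 m⁴; J_BC = π(0.0464)⁴/32 = 4.55×10^-7 m⁴.
θ = (T/G)·Σ L_i/J_i = (498.8/77.1×10⁹)·(0.561/2.97×10^-7 + 0.740/4.55×10^-7) = 0.02275 rad.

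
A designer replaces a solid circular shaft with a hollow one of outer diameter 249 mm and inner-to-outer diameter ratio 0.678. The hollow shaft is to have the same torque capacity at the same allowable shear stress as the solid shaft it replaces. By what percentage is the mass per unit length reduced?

Equal τ_max and T ⇒ the solid shaft needs d_s³ = d_o³(1−k⁴), so d_s = 249·(1−0.678⁴)^(1/3) = 230.1 mm.
Area ratio A_h/A_s = d_o²(1−k²)/d_s² = (1−k²)/(1−k⁴)^(2/3) = 0.6330.
Mass saving = 1 − 0.6330 = 36.7 %.

36.7 %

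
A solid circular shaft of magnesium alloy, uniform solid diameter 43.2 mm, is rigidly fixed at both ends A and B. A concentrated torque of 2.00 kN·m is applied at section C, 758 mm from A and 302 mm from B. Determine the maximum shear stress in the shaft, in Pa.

With uniform GJ and both ends fixed, compatibility θ_AC = θ_CB gives T_A·a = T_B·b, together with T_A + T_B = T₀.
T_A = T₀·b/(a+b) = 2000·302/1060 = 569.8 N·m; T_B = 1430 N·m.
τ in each portion: τ_AC = 3.60×10^7 Pa, τ_CB = 9.03×10^7 Pa; maximum is in CB.
τ_max = T_CB·r/J = 1430·0.0216/3.42×10^-7 = 9.035×10^7 Pa.

9.03e7 Pa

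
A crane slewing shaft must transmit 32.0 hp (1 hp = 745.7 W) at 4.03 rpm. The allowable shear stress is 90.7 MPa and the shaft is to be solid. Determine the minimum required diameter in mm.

ω = 2π·4.03/60 = 0.4220 rad/s, so T = P/ω = 32.0×745.7 / 0.4220 = 56540 N·m.
For a solid shaft τ_max = 16T/(πd³), so d = (16T/(π τ_allow))^(1/3) = (16·56540/(π·9.07×10^7))^(1/3) = 0.1470 m.

147 mm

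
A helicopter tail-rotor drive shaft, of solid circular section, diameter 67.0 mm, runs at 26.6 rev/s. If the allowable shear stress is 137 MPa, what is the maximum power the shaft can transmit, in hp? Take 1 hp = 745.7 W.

1810 hp

J = πd⁴/32 = π(0.0670)⁴/32 = 1.978×10^-6 m⁴.
T_max = τ_allow·J/r = 1.37×10^8 × 1.978×10^-6 / 0.0335 = 8090 N·m.
ω = 2π·26.6 = 167.1 rad/s, so P_max = T_max·ω = 1.352×10^6 W.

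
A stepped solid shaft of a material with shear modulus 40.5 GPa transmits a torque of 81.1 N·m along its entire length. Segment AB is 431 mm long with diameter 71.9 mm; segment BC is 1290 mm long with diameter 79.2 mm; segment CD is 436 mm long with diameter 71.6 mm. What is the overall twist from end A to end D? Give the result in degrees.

J_AB = π(0.0719)⁴/32 = 2.62×10^-6 m⁴; J_BC = π(0.0792)⁴/32 = 3.86×10^-6 m⁴; J_CD = π(0.0716)⁴/32 = 2.58×10^-6 m⁴.
θ = (T/G)·Σ L_i/J_i = (81.10/40.5×10⁹)·(0.431/2.62×10^-6 + 1.29/3.86×10^-6 + 0.436/2.58×10^-6) = 1.336×10^-3 rad.

0.0766°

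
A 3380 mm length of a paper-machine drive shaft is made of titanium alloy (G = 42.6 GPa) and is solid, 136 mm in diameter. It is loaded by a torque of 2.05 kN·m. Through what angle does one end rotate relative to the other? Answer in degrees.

J = πd⁴/32 = π(0.136)⁴/32 = 3.359×10^-5 m⁴.
θ = T·L/(G·J) = 2050 × 3.38 / (42.6×10⁹ × 3.359×10^-5) = 4.843×10^-3 rad.

0.277°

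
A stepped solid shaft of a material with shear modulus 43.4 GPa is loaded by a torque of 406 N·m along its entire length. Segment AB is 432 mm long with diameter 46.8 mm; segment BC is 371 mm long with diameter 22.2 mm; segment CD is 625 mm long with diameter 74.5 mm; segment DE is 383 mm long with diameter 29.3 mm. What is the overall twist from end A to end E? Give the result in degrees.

J_AB = π(0.0468)⁴/32 = 4.71×10^-7 m⁴; J_BC = π(0.0222)⁴/32 = 2.38×10^-8 m⁴; J_CD = π(0.0745)⁴/32 = 3.02×10^-6 m⁴; J_DE = π(0.0293)⁴/32 = 7.24×10^-8 m⁴.
θ = (T/G)·Σ L_i/J_i = (406.0/43.4×10⁹)·(0.432/4.71×10^-7 + 0.371/2.38×10^-8 + 0.625/3.02×10^-6 + 0.383/7.24×10^-8) = 0.2056 rad.

11.8°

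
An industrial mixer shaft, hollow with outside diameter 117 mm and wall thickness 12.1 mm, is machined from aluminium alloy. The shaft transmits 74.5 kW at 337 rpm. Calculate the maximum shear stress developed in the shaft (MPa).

11.1 MPa

ω = 2π·337/60 = 35.29 rad/s, so T = P/ω = 74.5×10³ / 35.29 = 2111 N·m.
J = π(d_o⁴ − d_i⁴)/32 = π(0.117⁴ − 0.0928⁴)/32 = 1.112×10^-5 m⁴.
τ_max = T·r/J = 2111 × 0.0585 / 1.112×10^-5 = 1.111×10^7 Pa.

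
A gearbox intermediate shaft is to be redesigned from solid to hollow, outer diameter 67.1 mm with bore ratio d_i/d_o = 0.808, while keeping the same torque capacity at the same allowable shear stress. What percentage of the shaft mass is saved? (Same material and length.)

49.7 %

Equal τ_max and T ⇒ the solid shaft needs d_s³ = d_o³(1−k⁴), so d_s = 67.1·(1−0.808⁴)^(1/3) = 55.76 mm.
Area ratio A_h/A_s = d_o²(1−k²)/d_s² = (1−k²)/(1−k⁴)^(2/3) = 0.5027.
Mass saving = 1 − 0.5027 = 49.7 %.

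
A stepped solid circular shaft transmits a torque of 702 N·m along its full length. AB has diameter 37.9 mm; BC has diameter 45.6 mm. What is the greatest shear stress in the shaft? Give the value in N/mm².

65.7 N/mm²

Under the same torque, τ_max = 16T/(πd³) is largest where d is smallest — segment AB (d = 37.9 mm).
τ_max = 16·702.0/(π·(0.0379)³) = 6.567×10^7 Pa.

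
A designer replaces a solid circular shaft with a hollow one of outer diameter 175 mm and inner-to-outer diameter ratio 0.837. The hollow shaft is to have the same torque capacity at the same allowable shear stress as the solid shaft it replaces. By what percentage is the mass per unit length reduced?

Equal τ_max and T ⇒ the solid shaft needs d_s³ = d_o³(1−k⁴), so d_s = 175·(1−0.837⁴)^(1/3) = 139.7 mm.
Area ratio A_h/A_s = d_o²(1−k²)/d_s² = (1−k²)/(1−k⁴)^(2/3) = 0.4696.
Mass saving = 1 − 0.4696 = 53.0 %.

53.0 %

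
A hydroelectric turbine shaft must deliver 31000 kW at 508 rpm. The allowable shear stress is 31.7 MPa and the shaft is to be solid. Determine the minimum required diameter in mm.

ω = 2π·508/60 = 53.20 rad/s, so T = P/ω = 31000×10³ / 53.20 = 582700 N·m.
For a solid shaft τ_max = 16T/(πd³), so d = (16T/(π τ_allow))^(1/3) = (16·582700/(π·3.17×10^7))^(1/3) = 0.4541 m.

454 mm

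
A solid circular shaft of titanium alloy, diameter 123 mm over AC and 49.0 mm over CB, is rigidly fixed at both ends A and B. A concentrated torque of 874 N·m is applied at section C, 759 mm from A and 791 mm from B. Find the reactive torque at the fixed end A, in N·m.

853 N·m

Compatibility: T_A·a/J_AC = T_B·b/J_CB with T_A + T_B = T₀.
J_AC = 2.25×10^-5 m⁴, J_CB = 5.66×10^-7 m⁴, so T_A = T₀·(J_AC/a)/((J_AC/a)+(J_CB/b)) = 853.4 N·m, T_B = 20.62 N·m.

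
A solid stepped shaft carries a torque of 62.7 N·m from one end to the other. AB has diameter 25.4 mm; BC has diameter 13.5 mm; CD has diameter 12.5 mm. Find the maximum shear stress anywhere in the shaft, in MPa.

163 MPa

Under the same torque, τ_max = 16T/(πd³) is largest where d is smallest — segment CD (d = 12.5 mm).
τ_max = 16·62.70/(π·(0.0125)³) = 1.635×10^8 Pa.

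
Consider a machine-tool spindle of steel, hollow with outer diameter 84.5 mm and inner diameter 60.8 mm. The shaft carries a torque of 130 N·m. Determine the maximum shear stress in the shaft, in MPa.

1.50 MPa

J = π(d_o⁴ − d_i⁴)/32 = π(0.0845⁴ − 0.0608⁴)/32 = 3.664×10^-6 m⁴.
τ_max = T·r/J = 130.0 × 0.0423 / 3.664×10^-6 = 1.499×10^6 Pa.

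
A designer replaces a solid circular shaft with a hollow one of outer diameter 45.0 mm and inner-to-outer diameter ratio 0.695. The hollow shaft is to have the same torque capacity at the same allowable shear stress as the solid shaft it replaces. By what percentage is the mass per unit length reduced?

Equal τ_max and T ⇒ the solid shaft needs d_s³ = d_o³(1−k⁴), so d_s = 45.0·(1−0.695⁴)^(1/3) = 41.19 mm.
Area ratio A_h/A_s = d_o²(1−k²)/d_s² = (1−k²)/(1−k⁴)^(2/3) = 0.6172.
Mass saving = 1 − 0.6172 = 38.3 %.

38.3 %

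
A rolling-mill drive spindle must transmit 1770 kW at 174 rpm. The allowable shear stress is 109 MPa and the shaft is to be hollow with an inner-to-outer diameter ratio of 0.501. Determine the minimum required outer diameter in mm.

169 mm

ω = 2π·174/60 = 18.22 rad/s, so T = P/ω = 1770×10³ / 18.22 = 97140 N·m.
For a hollow shaft with d_i/d_o = 0.501: τ_max = 16T/(π d_o³ (1−k⁴)), so d_o = [16T/(π τ_allow (1−k⁴))]^(1/3) = [16·97140/(π·1.09×10^8·0.9370)]^(1/3) = 0.1692 m.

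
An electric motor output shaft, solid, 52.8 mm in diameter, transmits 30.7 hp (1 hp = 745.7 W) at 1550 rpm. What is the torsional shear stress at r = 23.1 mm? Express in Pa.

4.27e6 Pa

ω = 2π·1550/60 = 162.3 rad/s, so T = P/ω = 30.7×745.7 / 162.3 = 141.0 N·m.
J = πd⁴/32 = π(0.0528)⁴/32 = 7.630×10^-7 m⁴.
Shear stress varies linearly with radius: τ = T·r/J = 141.0 × 0.0231 / 7.630×10^-7 = 4.270×10^6 Pa.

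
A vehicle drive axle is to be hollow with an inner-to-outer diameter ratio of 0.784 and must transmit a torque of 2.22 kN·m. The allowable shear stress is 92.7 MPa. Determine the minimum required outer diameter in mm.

58.1 mm

For a hollow shaft with d_i/d_o = 0.784: τ_max = 16T/(π d_o³ (1−k⁴)), so d_o = [16T/(π τ_allow (1−k⁴))]^(1/3) = [16·2220/(π·9.27×10^7·0.6222)]^(1/3) = 0.05809 m.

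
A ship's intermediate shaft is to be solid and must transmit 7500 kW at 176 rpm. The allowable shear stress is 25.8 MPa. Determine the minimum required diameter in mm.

ω = 2π·176/60 = 18.43 rad/s, so T = P/ω = 7500×10³ / 18.43 = 406900 N·m.
For a solid shaft τ_max = 16T/(πd³), so d = (16T/(π τ_allow))^(1/3) = (16·406900/(π·2.58×10^7))^(1/3) = 0.4315 m.

431 mm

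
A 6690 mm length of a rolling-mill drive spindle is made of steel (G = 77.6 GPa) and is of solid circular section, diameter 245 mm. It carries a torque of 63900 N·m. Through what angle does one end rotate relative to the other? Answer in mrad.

J = πd⁴/32 = π(0.245)⁴/32 = 3.537×10^-4 m⁴.
θ = T·L/(G·J) = 63900 × 6.69 / (77.6×10⁹ × 3.537×10^-4) = 0.01557 rad.

15.6 mrad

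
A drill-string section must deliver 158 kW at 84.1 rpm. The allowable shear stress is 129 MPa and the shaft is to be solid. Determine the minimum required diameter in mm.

ω = 2π·84.1/60 = 8.807 rad/s, so T = P/ω = 158×10³ / 8.807 = 17940 N·m.
For a solid shaft τ_max = 16T/(πd³), so d = (16T/(π τ_allow))^(1/3) = (16·17940/(π·1.29×10^8))^(1/3) = 0.08914 m.

89.1 mm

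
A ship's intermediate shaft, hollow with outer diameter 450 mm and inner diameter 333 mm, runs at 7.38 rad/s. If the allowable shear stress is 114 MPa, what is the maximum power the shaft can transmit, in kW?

J = π(d_o⁴ − d_i⁴)/32 = π(0.450⁴ − 0.333⁴)/32 = 2.819×10^-3 m⁴.
T_max = τ_allow·J/r = 1.14×10^8 × 2.819×10^-3 / 0.225 = 1.428e6 N·m.
ω = 7.38 rad/s, so P_max = T_max·ω = 1.054×10^7 W.

10500 kW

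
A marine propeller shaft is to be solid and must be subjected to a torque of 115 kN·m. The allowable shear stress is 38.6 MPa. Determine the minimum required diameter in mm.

248 mm

For a solid shaft τ_max = 16T/(πd³), so d = (16T/(π τ_allow))^(1/3) = (16·115000/(π·3.86×10^7))^(1/3) = 0.2476 m.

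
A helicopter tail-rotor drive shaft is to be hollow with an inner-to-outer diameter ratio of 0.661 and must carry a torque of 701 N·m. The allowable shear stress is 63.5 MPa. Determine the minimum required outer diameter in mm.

For a hollow shaft with d_i/d_o = 0.661: τ_max = 16T/(π d_o³ (1−k⁴)), so d_o = [16T/(π τ_allow (1−k⁴))]^(1/3) = [16·701.0/(π·6.35×10^7·0.8091)]^(1/3) = 0.04111 m.

41.1 mm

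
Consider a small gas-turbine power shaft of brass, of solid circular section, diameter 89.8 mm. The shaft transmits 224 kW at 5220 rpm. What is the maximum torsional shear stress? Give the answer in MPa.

ω = 2π·5220/60 = 546.6 rad/s, so T = P/ω = 224×10³ / 546.6 = 409.8 N·m.
J = πd⁴/32 = π(0.0898)⁴/32 = 6.384×10^-6 m⁴.
τ_max = T·r/J = 409.8 × 0.0449 / 6.384×10^-6 = 2.882×10^6 Pa.

2.88 MPa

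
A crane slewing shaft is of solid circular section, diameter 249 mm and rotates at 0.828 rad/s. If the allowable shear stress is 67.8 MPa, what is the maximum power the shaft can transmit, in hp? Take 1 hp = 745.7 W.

J = πd⁴/32 = π(0.249)⁴/32 = 3.774×10^-4 m⁴.
T_max = τ_allow·J/r = 6.78×10^7 × 3.774×10^-4 / 0.124 = 205500 N·m.
ω = 0.828 rad/s, so P_max = T_max·ω = 1.702×10^5 W.

228 hp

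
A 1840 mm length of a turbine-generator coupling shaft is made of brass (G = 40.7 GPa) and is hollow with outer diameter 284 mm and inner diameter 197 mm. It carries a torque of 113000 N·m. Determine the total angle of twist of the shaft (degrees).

J = π(d_o⁴ − d_i⁴)/32 = π(0.284⁴ − 0.197⁴)/32 = 4.908×10^-4 m⁴.
θ = T·L/(G·J) = 113000 × 1.84 / (40.7×10⁹ × 4.908×10^-4) = 0.01041 rad.

0.596°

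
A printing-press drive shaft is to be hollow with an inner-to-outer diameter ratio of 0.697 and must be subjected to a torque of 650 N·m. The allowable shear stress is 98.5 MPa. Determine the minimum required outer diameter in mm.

For a hollow shaft with d_i/d_o = 0.697: τ_max = 16T/(π d_o³ (1−k⁴)), so d_o = [16T/(π τ_allow (1−k⁴))]^(1/3) = [16·650.0/(π·9.85×10^7·0.7640)]^(1/3) = 0.03530 m.

35.3 mm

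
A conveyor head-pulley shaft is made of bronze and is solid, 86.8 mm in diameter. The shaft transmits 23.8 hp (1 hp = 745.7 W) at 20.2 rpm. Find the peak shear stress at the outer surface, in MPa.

ω = 2π·20.2/60 = 2.115 rad/s, so T = P/ω = 23.8×745.7 / 2.115 = 8390 N·m.
J = πd⁴/32 = π(0.0868)⁴/32 = 5.573×10^-6 m⁴.
τ_max = T·r/J = 8390 × 0.0434 / 5.573×10^-6 = 6.534×10^7 Pa.

65.3 MPa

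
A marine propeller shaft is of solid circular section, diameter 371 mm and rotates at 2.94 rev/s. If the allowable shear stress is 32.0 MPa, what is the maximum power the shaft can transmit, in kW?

5930 kW

J = πd⁴/32 = π(0.371)⁴/32 = 1.860×10^-3 m⁴.
T_max = τ_allow·J/r = 3.20×10^7 × 1.860×10^-3 / 0.185 = 320800 N·m.
ω = 2π·2.94 = 18.47 rad/s, so P_max = T_max·ω = 5.927×10^6 W.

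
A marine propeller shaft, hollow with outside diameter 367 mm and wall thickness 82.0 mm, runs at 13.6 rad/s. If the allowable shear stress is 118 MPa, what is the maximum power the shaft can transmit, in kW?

J = π(d_o⁴ − d_i⁴)/32 = π(0.367⁴ − 0.203⁴)/32 = 1.614×10^-3 m⁴.
T_max = τ_allow·J/r = 1.18×10^8 × 1.614×10^-3 / 0.183 = 1.038e6 N·m.
ω = 13.6 rad/s, so P_max = T_max·ω = 1.412×10^7 W.

14100 kW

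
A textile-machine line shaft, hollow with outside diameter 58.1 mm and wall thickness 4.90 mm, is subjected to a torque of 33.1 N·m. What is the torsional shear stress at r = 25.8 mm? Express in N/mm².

J = π(d_o⁴ − d_i⁴)/32 = π(0.0581⁴ − 0.0483⁴)/32 = 5.844×10^-7 m⁴.
Shear stress varies linearly with radius: τ = T·r/J = 33.10 × 0.0258 / 5.844×10^-7 = 1.461×10^6 Pa.

1.46 N/mm²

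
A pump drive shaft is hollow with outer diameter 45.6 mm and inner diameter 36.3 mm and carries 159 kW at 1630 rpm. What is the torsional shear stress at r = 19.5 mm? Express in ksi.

10.4 ksi

ω = 2π·1630/60 = 170.7 rad/s, so T = P/ω = 159×10³ / 170.7 = 931.5 N·m.
J = π(d_o⁴ − d_i⁴)/32 = π(0.0456⁴ − 0.0363⁴)/32 = 2.540×10^-7 m⁴.
Shear stress varies linearly with radius: τ = T·r/J = 931.5 × 0.0195 / 2.540×10^-7 = 7.151×10^7 Pa.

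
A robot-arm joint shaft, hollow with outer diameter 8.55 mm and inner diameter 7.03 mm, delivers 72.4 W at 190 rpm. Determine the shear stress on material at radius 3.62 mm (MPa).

ω = 2π·190/60 = 19.90 rad/s, so T = P/ω = 72.4 / 19.90 = 3.639 N·m.
J = π(d_o⁴ − d_i⁴)/32 = π(0.00855⁴ − 0.00703⁴)/32 = 2.849×10^-10 m⁴.
Shear stress varies linearly with radius: τ = T·r/J = 3.639 × 0.00362 / 2.849×10^-10 = 4.624×10^7 Pa.

46.2 MPa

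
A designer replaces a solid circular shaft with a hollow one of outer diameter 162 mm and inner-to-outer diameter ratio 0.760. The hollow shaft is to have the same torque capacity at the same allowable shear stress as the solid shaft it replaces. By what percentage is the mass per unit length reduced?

Equal τ_max and T ⇒ the solid shaft needs d_s³ = d_o³(1−k⁴), so d_s = 162·(1−0.760⁴)^(1/3) = 141.5 mm.
Area ratio A_h/A_s = d_o²(1−k²)/d_s² = (1−k²)/(1−k⁴)^(2/3) = 0.5537.
Mass saving = 1 − 0.5537 = 44.6 %.

44.6 %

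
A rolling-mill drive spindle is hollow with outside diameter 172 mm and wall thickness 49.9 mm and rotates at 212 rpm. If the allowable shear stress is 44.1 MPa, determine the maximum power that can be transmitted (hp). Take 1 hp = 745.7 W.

J = π(d_o⁴ − d_i⁴)/32 = π(0.172⁴ − 0.0722⁴)/32 = 8.326×10^-5 m⁴.
T_max = τ_allow·J/r = 4.41×10^7 × 8.326×10^-5 / 0.0860 = 42690 N·m.
ω = 2π·212/60 = 22.20 rad/s, so P_max = T_max·ω = 9.478×10^5 W.

1270 hp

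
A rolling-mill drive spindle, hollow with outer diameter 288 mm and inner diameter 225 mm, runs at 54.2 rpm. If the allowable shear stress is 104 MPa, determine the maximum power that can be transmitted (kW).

1740 kW

J = π(d_o⁴ − d_i⁴)/32 = π(0.288⁴ − 0.225⁴)/32 = 4.238×10^-4 m⁴.
T_max = τ_allow·J/r = 1.04×10^8 × 4.238×10^-4 / 0.144 = 306100 N·m.
ω = 2π·54.2/60 = 5.676 rad/s, so P_max = T_max·ω = 1.737×10^6 W.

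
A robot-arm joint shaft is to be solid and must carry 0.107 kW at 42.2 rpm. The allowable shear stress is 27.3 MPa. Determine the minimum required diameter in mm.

ω = 2π·42.2/60 = 4.419 rad/s, so T = P/ω = 0.107×10³ / 4.419 = 24.21 N·m.
For a solid shaft τ_max = 16T/(πd³), so d = (16T/(π τ_allow))^(1/3) = (16·24.21/(π·2.73×10^7))^(1/3) = 0.01653 m.

16.5 mm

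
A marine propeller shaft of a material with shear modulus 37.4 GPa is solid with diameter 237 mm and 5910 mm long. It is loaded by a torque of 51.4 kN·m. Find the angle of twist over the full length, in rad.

0.0262 rad

J = πd⁴/32 = π(0.237)⁴/32 = 3.097×10^-4 m⁴.
θ = T·L/(G·J) = 51400 × 5.91 / (37.4×10⁹ × 3.097×10^-4) = 0.02622 rad.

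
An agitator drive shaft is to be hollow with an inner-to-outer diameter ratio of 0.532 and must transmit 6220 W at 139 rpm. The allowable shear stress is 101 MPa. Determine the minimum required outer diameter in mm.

28.6 mm

ω = 2π·139/60 = 14.56 rad/s, so T = P/ω = 6220 / 14.56 = 427.3 N·m.
For a hollow shaft with d_i/d_o = 0.532: τ_max = 16T/(π d_o³ (1−k⁴)), so d_o = [16T/(π τ_allow (1−k⁴))]^(1/3) = [16·427.3/(π·1.01×10^8·0.9199)]^(1/3) = 0.02861 m.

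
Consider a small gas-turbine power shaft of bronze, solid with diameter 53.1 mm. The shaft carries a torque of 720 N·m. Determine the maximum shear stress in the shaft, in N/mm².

J = πd⁴/32 = π(0.0531)⁴/32 = 7.805×10^-7 m⁴.
τ_max = T·r/J = 720.0 × 0.0266 / 7.805×10^-7 = 2.449×10^7 Pa.

24.5 N/mm²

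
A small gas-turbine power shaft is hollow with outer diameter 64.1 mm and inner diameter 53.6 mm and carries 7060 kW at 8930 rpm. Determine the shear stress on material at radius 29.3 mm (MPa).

261 MPa

ω = 2π·8930/60 = 935.1 rad/s, so T = P/ω = 7060×10³ / 935.1 = 7550 N·m.
J = π(d_o⁴ − d_i⁴)/32 = π(0.0641⁴ − 0.0536⁴)/32 = 8.471×10^-7 m⁴.
Shear stress varies linearly with radius: τ = T·r/J = 7550 × 0.0293 / 8.471×10^-7 = 2.611×10^8 Pa.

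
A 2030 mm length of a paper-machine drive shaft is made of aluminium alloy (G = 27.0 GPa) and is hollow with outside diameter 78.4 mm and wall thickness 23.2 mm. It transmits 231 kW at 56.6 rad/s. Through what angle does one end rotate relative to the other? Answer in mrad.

ω = 56.6 rad/s, so T = P/ω = 231×10³ / 56.60 = 4081 N·m.
J = π(d_o⁴ − d_i⁴)/32 = π(0.0784⁴ − 0.0320⁴)/32 = 3.606×10^-6 m⁴.
θ = T·L/(G·J) = 4081 × 2.03 / (27.0×10⁹ × 3.606×10^-6) = 0.08509 rad.

85.1 mrad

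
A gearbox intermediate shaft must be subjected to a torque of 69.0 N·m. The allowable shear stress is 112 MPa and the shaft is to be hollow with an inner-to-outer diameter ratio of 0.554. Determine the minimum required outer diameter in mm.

15.1 mm

For a hollow shaft with d_i/d_o = 0.554: τ_max = 16T/(π d_o³ (1−k⁴)), so d_o = [16T/(π τ_allow (1−k⁴))]^(1/3) = [16·69.00/(π·1.12×10^8·0.9058)]^(1/3) = 0.01513 m.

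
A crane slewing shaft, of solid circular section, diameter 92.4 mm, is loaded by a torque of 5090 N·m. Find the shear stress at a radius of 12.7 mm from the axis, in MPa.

J = πd⁴/32 = π(0.0924)⁴/32 = 7.156×10^-6 m⁴.
Shear stress varies linearly with radius: τ = T·r/J = 5090 × 0.0127 / 7.156×10^-6 = 9.033×10^6 Pa.

9.03 MPa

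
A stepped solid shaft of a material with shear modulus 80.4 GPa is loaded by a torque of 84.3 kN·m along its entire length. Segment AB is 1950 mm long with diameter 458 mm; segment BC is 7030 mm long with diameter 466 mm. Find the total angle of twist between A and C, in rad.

0.00207 rad

J_AB = π(0.458)⁴/32 = 4.32×10^-3 m⁴; J_BC = π(0.466)⁴/32 = 4.63×10^-3 m⁴.
θ = (T/G)·Σ L_i/J_i = (84300/80.4×10⁹)·(1.95/4.32×10^-3 + 7.03/4.63×10^-3) = 2.065×10^-3 rad.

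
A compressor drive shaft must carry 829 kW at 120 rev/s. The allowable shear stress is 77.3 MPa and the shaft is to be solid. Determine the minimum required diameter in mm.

41.7 mm

ω = 2π·120 = 754.0 rad/s, so T = P/ω = 829×10³ / 754.0 = 1099 N·m.
For a solid shaft τ_max = 16T/(πd³), so d = (16T/(π τ_allow))^(1/3) = (16·1099/(π·7.73×10^7))^(1/3) = 0.04169 m.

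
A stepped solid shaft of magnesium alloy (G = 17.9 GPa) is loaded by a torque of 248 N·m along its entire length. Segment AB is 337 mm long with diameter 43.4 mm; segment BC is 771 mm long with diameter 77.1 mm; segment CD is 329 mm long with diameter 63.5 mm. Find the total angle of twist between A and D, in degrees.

J_AB = π(0.0434)⁴/32 = 3.48×10^-7 m⁴; J_BC = π(0.0771)⁴/32 = 3.47×10^-6 m⁴; J_CD = π(0.0635)⁴/32 = 1.60×10^-6 m⁴.
θ = (T/G)·Σ L_i/J_i = (248.0/17.9×10⁹)·(0.337/3.48×10^-7 + 0.771/3.47×10^-6 + 0.329/1.60×10^-6) = 0.01934 rad.

1.11°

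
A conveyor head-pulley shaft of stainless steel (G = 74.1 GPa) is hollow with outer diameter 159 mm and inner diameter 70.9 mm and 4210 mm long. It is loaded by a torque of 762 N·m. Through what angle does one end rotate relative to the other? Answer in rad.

7.18e-4 rad

J = π(d_o⁴ − d_i⁴)/32 = π(0.159⁴ − 0.0709⁴)/32 = 6.027×10^-5 m⁴.
θ = T·L/(G·J) = 762.0 × 4.21 / (74.1×10⁹ × 6.027×10^-5) = 7.184×10^-4 rad.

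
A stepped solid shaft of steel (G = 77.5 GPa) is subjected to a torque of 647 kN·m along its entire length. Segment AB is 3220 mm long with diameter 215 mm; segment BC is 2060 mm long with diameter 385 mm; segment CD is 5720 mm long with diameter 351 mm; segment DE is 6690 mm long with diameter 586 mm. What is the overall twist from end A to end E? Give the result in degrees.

9.91°

J_AB = π(0.215)⁴/32 = 2.10×10^-4 m⁴; J_BC = π(0.385)⁴/32 = 2.16×10^-3 m⁴; J_CD = π(0.351)⁴/32 = 1.49×10^-3 m⁴; J_DE = π(0.586)⁴/32 = 0.0116 m⁴.
θ = (T/G)·Σ L_i/J_i = (647000/77.5×10⁹)·(3.22/2.10×10^-4 + 2.06/2.16×10^-3 + 5.72/1.49×10^-3 + 6.69/0.0116) = 0.1730 rad.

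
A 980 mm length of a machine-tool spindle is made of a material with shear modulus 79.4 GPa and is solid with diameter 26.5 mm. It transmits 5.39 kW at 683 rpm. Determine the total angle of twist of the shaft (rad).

0.0192 rad

ω = 2π·683/60 = 71.52 rad/s, so T = P/ω = 5.39×10³ / 71.52 = 75.36 N·m.
J = πd⁴/32 = π(0.0265)⁴/32 = 4.842×10^-8 m⁴.
θ = T·L/(G·J) = 75.36 × 0.980 / (79.4×10⁹ × 4.842×10^-8) = 0.01921 rad.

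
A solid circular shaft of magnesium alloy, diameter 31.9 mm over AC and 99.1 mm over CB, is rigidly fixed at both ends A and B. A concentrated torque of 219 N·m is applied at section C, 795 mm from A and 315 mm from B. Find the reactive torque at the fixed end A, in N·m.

0.928 N·m

Compatibility: T_A·a/J_AC = T_B·b/J_CB with T_A + T_B = T₀.
J_AC = 1.02×10^-7 m⁴, J_CB = 9.47×10^-6 m⁴, so T_A = T₀·(J_AC/a)/((J_AC/a)+(J_CB/b)) = 0.9277 N·m, T_B = 218.1 N·m.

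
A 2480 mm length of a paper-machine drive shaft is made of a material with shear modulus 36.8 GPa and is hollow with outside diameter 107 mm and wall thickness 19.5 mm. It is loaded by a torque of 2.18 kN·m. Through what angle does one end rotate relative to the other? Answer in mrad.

J = π(d_o⁴ − d_i⁴)/32 = π(0.107⁴ − 0.0680⁴)/32 = 1.077×10^-5 m⁴.
θ = T·L/(G·J) = 2180 × 2.48 / (36.8×10⁹ × 1.077×10^-5) = 0.01364 rad.

13.6 mrad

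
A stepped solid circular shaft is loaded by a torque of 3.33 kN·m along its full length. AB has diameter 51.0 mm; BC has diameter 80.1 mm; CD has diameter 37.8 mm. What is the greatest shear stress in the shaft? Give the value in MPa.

314 MPa

Under the same torque, τ_max = 16T/(πd³) is largest where d is smallest — segment CD (d = 37.8 mm).
τ_max = 16·3330/(π·(0.0378)³) = 3.140×10^8 Pa.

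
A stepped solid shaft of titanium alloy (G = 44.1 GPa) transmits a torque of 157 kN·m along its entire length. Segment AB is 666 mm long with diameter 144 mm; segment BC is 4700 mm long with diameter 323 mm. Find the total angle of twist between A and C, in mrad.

71.8 mrad

J_AB = π(0.144)⁴/32 = 4.22×10^-5 m⁴; J_BC = π(0.323)⁴/32 = 1.07×10^-3 m⁴.
θ = (T/G)·Σ L_i/J_i = (157000/44.1×10⁹)·(0.666/4.22×10^-5 + 4.70/1.07×10^-3) = 0.07183 rad.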